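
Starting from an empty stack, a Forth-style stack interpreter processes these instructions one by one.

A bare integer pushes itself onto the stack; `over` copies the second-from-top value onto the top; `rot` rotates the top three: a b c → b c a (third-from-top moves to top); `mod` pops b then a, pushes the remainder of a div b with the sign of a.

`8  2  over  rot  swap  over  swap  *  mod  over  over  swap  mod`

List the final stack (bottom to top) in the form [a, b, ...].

8    : [8]
2    : [8, 2]
over : [8, 2, 8]
rot  : [2, 8, 8]
swap : [2, 8, 8]
over : [2, 8, 8, 8]
swap : [2, 8, 8, 8]
*    : [2, 8, 64]
mod  : [2, 8]
over : [2, 8, 2]
over : [2, 8, 2, 8]
swap : [2, 8, 8, 2]
mod  : [2, 8, 0]

[2, 8, 0]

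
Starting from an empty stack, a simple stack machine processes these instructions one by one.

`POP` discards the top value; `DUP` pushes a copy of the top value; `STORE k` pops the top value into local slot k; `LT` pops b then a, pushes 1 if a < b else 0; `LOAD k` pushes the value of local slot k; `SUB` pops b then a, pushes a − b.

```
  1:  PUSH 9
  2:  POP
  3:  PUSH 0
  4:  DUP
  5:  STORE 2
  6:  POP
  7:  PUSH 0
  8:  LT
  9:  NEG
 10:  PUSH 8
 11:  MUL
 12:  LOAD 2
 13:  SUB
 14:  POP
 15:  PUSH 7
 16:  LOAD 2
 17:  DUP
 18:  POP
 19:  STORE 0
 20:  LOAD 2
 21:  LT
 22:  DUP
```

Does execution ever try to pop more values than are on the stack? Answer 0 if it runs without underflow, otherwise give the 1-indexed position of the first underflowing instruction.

8

PUSH 9   [9]
POP      []
PUSH 0   [0]
DUP      [0, 0]
STORE 2  [0]
POP      []
PUSH 0   [0]
LT  — needs 2 operands, stack has 1 → underflow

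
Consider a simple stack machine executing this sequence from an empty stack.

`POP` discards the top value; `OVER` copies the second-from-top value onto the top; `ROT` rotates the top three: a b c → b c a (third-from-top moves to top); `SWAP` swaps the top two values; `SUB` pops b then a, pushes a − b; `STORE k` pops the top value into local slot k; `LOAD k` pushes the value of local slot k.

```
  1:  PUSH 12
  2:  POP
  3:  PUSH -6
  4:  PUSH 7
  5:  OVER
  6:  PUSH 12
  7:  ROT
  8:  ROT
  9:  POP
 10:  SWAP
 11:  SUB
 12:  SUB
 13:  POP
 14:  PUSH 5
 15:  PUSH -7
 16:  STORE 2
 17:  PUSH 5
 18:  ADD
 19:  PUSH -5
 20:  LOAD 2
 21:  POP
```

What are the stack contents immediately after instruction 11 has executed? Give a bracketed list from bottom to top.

[-6, -5]

PUSH 12 -> 12
POP     -> (empty)
PUSH -6 -> -6
PUSH 7  -> -6 7
OVER    -> -6 7 -6
PUSH 12 -> -6 7 -6 12
ROT     -> -6 -6 12 7
ROT     -> -6 12 7 -6
POP     -> -6 12 7
SWAP    -> -6 7 12
SUB     -> -6 -5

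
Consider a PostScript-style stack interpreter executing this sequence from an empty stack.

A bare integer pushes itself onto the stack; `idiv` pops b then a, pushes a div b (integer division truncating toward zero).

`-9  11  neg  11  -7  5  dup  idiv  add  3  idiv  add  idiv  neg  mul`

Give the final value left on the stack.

-9   → -9
11   → -9 11
neg  → -9 -11
11   → -9 -11 11
-7   → -9 -11 11 -7
5    → -9 -11 11 -7 5
dup  → -9 -11 11 -7 5 5
idiv → -9 -11 11 -7 1
add  → -9 -11 11 -6
3    → -9 -11 11 -6 3
idiv → -9 -11 11 -2
add  → -9 -11 9
idiv → -9 -1
neg  → -9 1
mul  → -9

-9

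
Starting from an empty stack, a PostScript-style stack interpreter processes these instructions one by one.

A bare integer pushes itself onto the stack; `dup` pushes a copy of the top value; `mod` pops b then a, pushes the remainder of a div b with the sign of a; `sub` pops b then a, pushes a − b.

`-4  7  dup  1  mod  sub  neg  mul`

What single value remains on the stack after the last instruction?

28

-4   [-4]
7    [-4, 7]
dup  [-4, 7, 7]
1    [-4, 7, 7, 1]
mod  [-4, 7, 0]
sub  [-4, 7]
neg  [-4, -7]
mul  [28]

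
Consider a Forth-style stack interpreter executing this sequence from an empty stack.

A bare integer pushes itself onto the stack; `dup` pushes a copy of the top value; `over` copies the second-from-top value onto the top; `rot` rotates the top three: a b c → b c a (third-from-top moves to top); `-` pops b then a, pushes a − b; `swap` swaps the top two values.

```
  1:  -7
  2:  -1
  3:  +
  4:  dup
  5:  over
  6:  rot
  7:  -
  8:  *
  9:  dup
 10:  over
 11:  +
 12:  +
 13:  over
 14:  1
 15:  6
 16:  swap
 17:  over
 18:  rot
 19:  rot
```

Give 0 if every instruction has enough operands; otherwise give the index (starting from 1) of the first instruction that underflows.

-7   → [-7]
-1   → [-7, -1]
+    → [-8]
dup  → [-8, -8]
over → [-8, -8, -8]
rot  → [-8, -8, -8]
-    → [-8, 0]
*    → [0]
dup  → [0, 0]
over → [0, 0, 0]
+    → [0, 0]
+    → [0]
over  — needs 2 operands, stack has 1 → underflow

13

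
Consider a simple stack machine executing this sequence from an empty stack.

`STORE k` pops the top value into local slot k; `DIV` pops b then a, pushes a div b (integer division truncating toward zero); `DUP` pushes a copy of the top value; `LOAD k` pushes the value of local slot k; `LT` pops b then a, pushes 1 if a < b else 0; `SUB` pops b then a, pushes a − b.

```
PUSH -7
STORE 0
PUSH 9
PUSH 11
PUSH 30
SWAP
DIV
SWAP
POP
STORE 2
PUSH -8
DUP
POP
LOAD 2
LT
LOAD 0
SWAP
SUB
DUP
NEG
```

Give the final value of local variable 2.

PUSH -7  [-7]
STORE 0  []
PUSH 9   [9]
PUSH 11  [9, 11]
PUSH 30  [9, 11, 30]
SWAP     [9, 30, 11]
DIV      [9, 2]
SWAP     [2, 9]
POP      [2]
STORE 2  []
PUSH -8  [-8]
DUP      [-8, -8]
POP      [-8]
LOAD 2   [-8, 2]
LT       [1]
LOAD 0   [1, -7]
SWAP     [-7, 1]
SUB      [-8]
DUP      [-8, -8]
NEG      [-8, 8]

2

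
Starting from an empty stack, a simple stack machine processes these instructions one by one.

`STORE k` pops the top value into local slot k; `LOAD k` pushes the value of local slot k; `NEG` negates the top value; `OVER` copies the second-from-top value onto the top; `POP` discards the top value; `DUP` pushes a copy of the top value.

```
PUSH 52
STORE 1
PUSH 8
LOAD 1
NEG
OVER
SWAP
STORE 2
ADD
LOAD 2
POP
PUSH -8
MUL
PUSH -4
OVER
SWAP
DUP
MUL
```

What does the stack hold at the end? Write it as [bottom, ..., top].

PUSH 52  [52]
STORE 1  []
PUSH 8   [8]
LOAD 1   [8, 52]
NEG      [8, -52]
OVER     [8, -52, 8]
SWAP     [8, 8, -52]
STORE 2  [8, 8]
ADD      [16]
LOAD 2   [16, -52]
POP      [16]
PUSH -8  [16, -8]
MUL      [-128]
PUSH -4  [-128, -4]
OVER     [-128, -4, -128]
SWAP     [-128, -128, -4]
DUP      [-128, -128, -4, -4]
MUL      [-128, -128, 16]

[-128, -128, 16]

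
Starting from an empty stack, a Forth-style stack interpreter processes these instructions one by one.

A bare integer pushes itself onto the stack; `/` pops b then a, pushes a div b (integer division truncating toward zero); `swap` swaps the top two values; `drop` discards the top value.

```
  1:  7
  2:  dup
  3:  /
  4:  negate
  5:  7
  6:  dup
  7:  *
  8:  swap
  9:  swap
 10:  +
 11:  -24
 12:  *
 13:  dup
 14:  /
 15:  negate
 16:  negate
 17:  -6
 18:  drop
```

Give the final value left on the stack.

1

7      -> [7]
dup    -> [7, 7]
/      -> [1]
negate -> [-1]
7      -> [-1, 7]
dup    -> [-1, 7, 7]
*      -> [-1, 49]
swap   -> [49, -1]
swap   -> [-1, 49]
+      -> [48]
-24    -> [48, -24]
*      -> [-1152]
dup    -> [-1152, -1152]
/      -> [1]
negate -> [-1]
negate -> [1]
-6     -> [1, -6]
drop   -> [1]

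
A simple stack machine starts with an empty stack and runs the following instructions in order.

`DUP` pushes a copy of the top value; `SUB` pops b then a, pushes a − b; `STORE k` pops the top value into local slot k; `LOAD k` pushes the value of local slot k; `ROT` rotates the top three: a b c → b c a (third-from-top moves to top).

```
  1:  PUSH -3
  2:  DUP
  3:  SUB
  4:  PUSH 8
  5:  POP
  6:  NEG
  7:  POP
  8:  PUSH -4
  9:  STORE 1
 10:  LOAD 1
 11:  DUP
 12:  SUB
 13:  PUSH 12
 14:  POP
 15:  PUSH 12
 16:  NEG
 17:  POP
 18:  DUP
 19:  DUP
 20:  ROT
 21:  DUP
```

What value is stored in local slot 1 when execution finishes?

-4

PUSH -3 : [-3]
DUP     : [-3, -3]
SUB     : [0]
PUSH 8  : [0, 8]
POP     : [0]
NEG     : [0]
POP     : []
PUSH -4 : [-4]
STORE 1 : []
LOAD 1  : [-4]
DUP     : [-4, -4]
SUB     : [0]
PUSH 12 : [0, 12]
POP     : [0]
PUSH 12 : [0, 12]
NEG     : [0, -12]
POP     : [0]
DUP     : [0, 0]
DUP     : [0, 0, 0]
ROT     : [0, 0, 0]
DUP     : [0, 0, 0, 0]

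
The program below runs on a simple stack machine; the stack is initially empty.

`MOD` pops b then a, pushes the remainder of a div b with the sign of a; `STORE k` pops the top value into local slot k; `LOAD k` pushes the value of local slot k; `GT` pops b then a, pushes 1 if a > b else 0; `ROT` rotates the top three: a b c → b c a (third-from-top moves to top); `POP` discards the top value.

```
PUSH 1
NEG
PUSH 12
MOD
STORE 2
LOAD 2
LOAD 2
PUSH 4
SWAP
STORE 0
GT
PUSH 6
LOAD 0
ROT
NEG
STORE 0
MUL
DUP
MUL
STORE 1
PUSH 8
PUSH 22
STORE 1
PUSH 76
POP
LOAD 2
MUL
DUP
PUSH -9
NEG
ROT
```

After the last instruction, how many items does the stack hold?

PUSH 1   [1]
NEG      [-1]
PUSH 12  [-1, 12]
MOD      [-1]
STORE 2  []
LOAD 2   [-1]
LOAD 2   [-1, -1]
PUSH 4   [-1, -1, 4]
SWAP     [-1, 4, -1]
STORE 0  [-1, 4]
GT       [0]
PUSH 6   [0, 6]
LOAD 0   [0, 6, -1]
ROT      [6, -1, 0]
NEG      [6, -1, 0]
STORE 0  [6, -1]
MUL      [-6]
DUP      [-6, -6]
MUL      [36]
STORE 1  []
PUSH 8   [8]
PUSH 22  [8, 22]
STORE 1  [8]
PUSH 76  [8, 76]
POP      [8]
LOAD 2   [8, -1]
MUL      [-8]
DUP      [-8, -8]
PUSH -9  [-8, -8, -9]
NEG      [-8, -8, 9]
ROT      [-8, 9, -8]

3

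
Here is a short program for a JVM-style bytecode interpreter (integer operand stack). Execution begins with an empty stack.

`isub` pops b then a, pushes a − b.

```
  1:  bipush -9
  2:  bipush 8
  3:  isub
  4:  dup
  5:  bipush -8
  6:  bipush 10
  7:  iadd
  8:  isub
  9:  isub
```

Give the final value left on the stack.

2

bipush -9 → [-9]
bipush 8  → [-9, 8]
isub      → [-17]
dup       → [-17, -17]
bipush -8 → [-17, -17, -8]
bipush 10 → [-17, -17, -8, 10]
iadd      → [-17, -17, 2]
isub      → [-17, -19]
isub      → [2]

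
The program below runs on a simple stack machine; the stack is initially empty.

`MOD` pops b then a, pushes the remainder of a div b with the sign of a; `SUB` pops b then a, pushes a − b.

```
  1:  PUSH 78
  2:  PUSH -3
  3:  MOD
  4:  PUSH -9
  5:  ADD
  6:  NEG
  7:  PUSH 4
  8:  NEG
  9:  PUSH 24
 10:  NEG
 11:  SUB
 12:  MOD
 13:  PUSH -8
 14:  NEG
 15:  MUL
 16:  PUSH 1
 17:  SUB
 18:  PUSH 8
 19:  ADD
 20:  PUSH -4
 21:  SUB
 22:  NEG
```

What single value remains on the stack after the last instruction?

-83

PUSH 78  78
PUSH -3  78 -3
MOD      0
PUSH -9  0 -9
ADD      -9
NEG      9
PUSH 4   9 4
NEG      9 -4
PUSH 24  9 -4 24
NEG      9 -4 -24
SUB      9 20
MOD      9
PUSH -8  9 -8
NEG      9 8
MUL      72
PUSH 1   72 1
SUB      71
PUSH 8   71 8
ADD      79
PUSH -4  79 -4
SUB      83
NEG      -83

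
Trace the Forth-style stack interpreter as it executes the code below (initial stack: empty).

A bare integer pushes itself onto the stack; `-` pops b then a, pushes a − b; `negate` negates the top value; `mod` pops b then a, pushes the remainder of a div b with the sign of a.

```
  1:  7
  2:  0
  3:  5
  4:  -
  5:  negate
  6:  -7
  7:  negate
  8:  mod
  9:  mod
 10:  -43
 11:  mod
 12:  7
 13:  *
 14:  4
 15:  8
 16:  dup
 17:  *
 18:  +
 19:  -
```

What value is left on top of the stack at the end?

7      → [7]
0      → [7, 0]
5      → [7, 0, 5]
-      → [7, -5]
negate → [7, 5]
-7     → [7, 5, -7]
negate → [7, 5, 7]
mod    → [7, 5]
mod    → [2]
-43    → [2, -43]
mod    → [2]
7      → [2, 7]
*      → [14]
4      → [14, 4]
8      → [14, 4, 8]
dup    → [14, 4, 8, 8]
*      → [14, 4, 64]
+      → [14, 68]
-      → [-54]

-54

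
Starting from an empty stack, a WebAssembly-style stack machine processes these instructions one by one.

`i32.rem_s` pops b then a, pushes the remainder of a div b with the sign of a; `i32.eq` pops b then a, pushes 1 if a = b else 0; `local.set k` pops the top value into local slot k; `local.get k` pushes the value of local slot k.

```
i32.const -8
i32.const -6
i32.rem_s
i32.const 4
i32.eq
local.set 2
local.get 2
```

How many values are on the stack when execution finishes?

1

i32.const -8  [-8]
i32.const -6  [-8, -6]
i32.rem_s     [-2]
i32.const 4   [-2, 4]
i32.eq        [0]
local.set 2   []
local.get 2   [0]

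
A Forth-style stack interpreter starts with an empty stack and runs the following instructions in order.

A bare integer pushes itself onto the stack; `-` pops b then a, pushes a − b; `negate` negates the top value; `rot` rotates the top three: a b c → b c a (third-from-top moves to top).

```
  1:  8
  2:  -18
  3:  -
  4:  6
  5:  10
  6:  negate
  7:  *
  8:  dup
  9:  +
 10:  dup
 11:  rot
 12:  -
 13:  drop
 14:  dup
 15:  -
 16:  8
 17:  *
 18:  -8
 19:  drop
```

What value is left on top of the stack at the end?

8      → 8
-18    → 8 -18
-      → 26
6      → 26 6
10     → 26 6 10
negate → 26 6 -10
*      → 26 -60
dup    → 26 -60 -60
+      → 26 -120
dup    → 26 -120 -120
rot    → -120 -120 26
-      → -120 -146
drop   → -120
dup    → -120 -120
-      → 0
8      → 0 8
*      → 0
-8     → 0 -8
drop   → 0

0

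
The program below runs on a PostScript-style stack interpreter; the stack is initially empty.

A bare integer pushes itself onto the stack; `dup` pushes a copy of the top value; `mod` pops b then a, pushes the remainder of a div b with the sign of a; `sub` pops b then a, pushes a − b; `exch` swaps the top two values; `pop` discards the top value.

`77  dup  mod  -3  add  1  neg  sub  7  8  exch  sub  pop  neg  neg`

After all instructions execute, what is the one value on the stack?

-2

77   : [77]
dup  : [77, 77]
mod  : [0]
-3   : [0, -3]
add  : [-3]
1    : [-3, 1]
neg  : [-3, -1]
sub  : [-2]
7    : [-2, 7]
8    : [-2, 7, 8]
exch : [-2, 8, 7]
sub  : [-2, 1]
pop  : [-2]
neg  : [2]
neg  : [-2]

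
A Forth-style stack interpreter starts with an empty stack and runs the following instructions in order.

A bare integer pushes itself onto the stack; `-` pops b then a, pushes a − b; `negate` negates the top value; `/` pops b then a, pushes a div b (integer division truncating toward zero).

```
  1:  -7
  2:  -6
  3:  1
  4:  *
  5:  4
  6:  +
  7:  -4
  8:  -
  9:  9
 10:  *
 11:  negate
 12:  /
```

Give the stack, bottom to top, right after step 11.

[-7, -18]

-7     → [-7]
-6     → [-7, -6]
1      → [-7, -6, 1]
*      → [-7, -6]
4      → [-7, -6, 4]
+      → [-7, -2]
-4     → [-7, -2, -4]
-      → [-7, 2]
9      → [-7, 2, 9]
*      → [-7, 18]
negate → [-7, -18]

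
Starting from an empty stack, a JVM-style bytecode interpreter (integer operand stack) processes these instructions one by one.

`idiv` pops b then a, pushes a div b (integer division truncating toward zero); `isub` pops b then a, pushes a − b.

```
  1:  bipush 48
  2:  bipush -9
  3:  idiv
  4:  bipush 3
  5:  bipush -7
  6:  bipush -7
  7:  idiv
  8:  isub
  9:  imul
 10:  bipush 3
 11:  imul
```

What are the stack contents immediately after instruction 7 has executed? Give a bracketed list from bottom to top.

bipush 48  48
bipush -9  48 -9
idiv       -5
bipush 3   -5 3
bipush -7  -5 3 -7
bipush -7  -5 3 -7 -7
idiv       -5 3 1

[-5, 3, 1]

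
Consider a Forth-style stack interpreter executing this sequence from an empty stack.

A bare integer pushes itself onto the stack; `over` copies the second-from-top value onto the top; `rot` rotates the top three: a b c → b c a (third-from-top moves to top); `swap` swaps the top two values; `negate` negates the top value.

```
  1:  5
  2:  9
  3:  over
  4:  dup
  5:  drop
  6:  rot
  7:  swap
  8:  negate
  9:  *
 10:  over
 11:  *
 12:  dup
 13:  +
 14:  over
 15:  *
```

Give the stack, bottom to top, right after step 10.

5      -> 5
9      -> 5 9
over   -> 5 9 5
dup    -> 5 9 5 5
drop   -> 5 9 5
rot    -> 9 5 5
swap   -> 9 5 5
negate -> 9 5 -5
*      -> 9 -25
over   -> 9 -25 9

[9, -25, 9]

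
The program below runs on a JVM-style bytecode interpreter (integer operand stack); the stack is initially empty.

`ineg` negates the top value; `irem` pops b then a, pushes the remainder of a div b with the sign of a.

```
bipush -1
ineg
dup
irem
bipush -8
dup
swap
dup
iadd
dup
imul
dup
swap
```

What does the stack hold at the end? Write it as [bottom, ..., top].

[0, -8, 256, 256]

bipush -1 -> [-1]
ineg      -> [1]
dup       -> [1, 1]
irem      -> [0]
bipush -8 -> [0, -8]
dup       -> [0, -8, -8]
swap      -> [0, -8, -8]
dup       -> [0, -8, -8, -8]
iadd      -> [0, -8, -16]
dup       -> [0, -8, -16, -16]
imul      -> [0, -8, 256]
dup       -> [0, -8, 256, 256]
swap      -> [0, -8, 256, 256]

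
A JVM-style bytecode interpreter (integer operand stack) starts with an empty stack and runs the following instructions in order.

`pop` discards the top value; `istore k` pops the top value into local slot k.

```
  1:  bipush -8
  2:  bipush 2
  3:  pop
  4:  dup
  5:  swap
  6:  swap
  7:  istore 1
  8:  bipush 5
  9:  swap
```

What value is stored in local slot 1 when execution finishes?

bipush -8 : -8
bipush 2  : -8 2
pop       : -8
dup       : -8 -8
swap      : -8 -8
swap      : -8 -8
istore 1  : -8
bipush 5  : -8 5
swap      : 5 -8

-8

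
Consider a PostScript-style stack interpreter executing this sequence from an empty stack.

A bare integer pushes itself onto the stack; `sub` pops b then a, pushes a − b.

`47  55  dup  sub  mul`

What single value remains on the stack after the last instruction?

0

47   [47]
55   [47, 55]
dup  [47, 55, 55]
sub  [47, 0]
mul  [0]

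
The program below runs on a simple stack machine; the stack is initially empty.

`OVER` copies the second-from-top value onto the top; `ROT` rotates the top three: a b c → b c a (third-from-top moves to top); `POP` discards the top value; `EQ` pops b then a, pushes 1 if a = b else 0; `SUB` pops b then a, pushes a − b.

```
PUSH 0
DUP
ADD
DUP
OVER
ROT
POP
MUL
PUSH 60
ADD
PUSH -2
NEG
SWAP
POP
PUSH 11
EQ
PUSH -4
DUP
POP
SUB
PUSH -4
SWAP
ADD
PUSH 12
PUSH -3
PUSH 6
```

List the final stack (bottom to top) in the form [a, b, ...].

[0, 12, -3, 6]

PUSH 0  → [0]
DUP     → [0, 0]
ADD     → [0]
DUP     → [0, 0]
OVER    → [0, 0, 0]
ROT     → [0, 0, 0]
POP     → [0, 0]
MUL     → [0]
PUSH 60 → [0, 60]
ADD     → [60]
PUSH -2 → [60, -2]
NEG     → [60, 2]
SWAP    → [2, 60]
POP     → [2]
PUSH 11 → [2, 11]
EQ      → [0]
PUSH -4 → [0, -4]
DUP     → [0, -4, -4]
POP     → [0, -4]
SUB     → [4]
PUSH -4 → [4, -4]
SWAP    → [-4, 4]
ADD     → [0]
PUSH 12 → [0, 12]
PUSH -3 → [0, 12, -3]
PUSH 6  → [0, 12, -3, 6]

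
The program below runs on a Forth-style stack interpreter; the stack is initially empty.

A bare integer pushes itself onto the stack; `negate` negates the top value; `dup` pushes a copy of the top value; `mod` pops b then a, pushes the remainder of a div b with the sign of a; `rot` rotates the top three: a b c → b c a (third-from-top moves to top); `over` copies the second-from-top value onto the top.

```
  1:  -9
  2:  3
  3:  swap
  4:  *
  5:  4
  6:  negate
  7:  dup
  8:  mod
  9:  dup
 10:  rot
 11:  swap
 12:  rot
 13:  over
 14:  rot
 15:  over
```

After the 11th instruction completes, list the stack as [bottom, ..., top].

-9     -> -9
3      -> -9 3
swap   -> 3 -9
*      -> -27
4      -> -27 4
negate -> -27 -4
dup    -> -27 -4 -4
mod    -> -27 0
dup    -> -27 0 0
rot    -> 0 0 -27
swap   -> 0 -27 0

[0, -27, 0]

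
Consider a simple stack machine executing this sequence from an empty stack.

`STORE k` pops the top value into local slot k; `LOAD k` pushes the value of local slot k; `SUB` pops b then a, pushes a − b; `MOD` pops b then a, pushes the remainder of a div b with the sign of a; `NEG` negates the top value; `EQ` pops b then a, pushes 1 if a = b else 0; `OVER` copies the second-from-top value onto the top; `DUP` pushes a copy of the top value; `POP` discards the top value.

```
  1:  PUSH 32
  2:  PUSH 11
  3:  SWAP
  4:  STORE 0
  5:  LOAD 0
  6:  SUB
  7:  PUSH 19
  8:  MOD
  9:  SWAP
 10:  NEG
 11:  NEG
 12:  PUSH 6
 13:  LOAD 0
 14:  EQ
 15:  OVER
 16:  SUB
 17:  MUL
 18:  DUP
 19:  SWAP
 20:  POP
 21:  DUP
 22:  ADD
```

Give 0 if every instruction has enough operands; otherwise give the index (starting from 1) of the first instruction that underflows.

PUSH 32  [32]
PUSH 11  [32, 11]
SWAP     [11, 32]
STORE 0  [11]
LOAD 0   [11, 32]
SUB      [-21]
PUSH 19  [-21, 19]
MOD      [-2]
SWAP  — needs 2 operands, stack has 1 → underflow

9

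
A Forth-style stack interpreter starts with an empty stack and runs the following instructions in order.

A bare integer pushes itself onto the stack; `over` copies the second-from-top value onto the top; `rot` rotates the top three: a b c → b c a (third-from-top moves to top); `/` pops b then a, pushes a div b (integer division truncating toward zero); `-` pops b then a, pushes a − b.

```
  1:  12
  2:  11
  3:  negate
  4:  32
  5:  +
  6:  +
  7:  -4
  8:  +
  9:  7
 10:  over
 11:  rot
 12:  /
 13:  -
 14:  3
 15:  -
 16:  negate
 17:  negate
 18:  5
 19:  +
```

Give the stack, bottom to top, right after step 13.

[6]

12     : 12
11     : 12 11
negate : 12 -11
32     : 12 -11 32
+      : 12 21
+      : 33
-4     : 33 -4
+      : 29
7      : 29 7
over   : 29 7 29
rot    : 7 29 29
/      : 7 1
-      : 6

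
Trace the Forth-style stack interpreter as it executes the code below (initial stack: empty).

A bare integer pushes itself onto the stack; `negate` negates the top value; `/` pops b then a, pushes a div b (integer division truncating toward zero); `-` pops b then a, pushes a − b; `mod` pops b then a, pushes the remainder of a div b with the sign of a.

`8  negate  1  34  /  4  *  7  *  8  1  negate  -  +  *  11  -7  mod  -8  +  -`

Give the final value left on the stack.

-68

8      -> 8
negate -> -8
1      -> -8 1
34     -> -8 1 34
/      -> -8 0
4      -> -8 0 4
*      -> -8 0
7      -> -8 0 7
*      -> -8 0
8      -> -8 0 8
1      -> -8 0 8 1
negate -> -8 0 8 -1
-      -> -8 0 9
+      -> -8 9
*      -> -72
11     -> -72 11
-7     -> -72 11 -7
mod    -> -72 4
-8     -> -72 4 -8
+      -> -72 -4
-      -> -68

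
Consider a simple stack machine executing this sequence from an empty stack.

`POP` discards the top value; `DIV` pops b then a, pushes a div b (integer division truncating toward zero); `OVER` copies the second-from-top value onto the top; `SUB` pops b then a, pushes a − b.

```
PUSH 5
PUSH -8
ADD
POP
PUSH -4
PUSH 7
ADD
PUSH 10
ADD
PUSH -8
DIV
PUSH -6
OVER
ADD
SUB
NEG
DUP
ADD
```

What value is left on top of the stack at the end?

PUSH 5   [5]
PUSH -8  [5, -8]
ADD      [-3]
POP      []
PUSH -4  [-4]
PUSH 7   [-4, 7]
ADD      [3]
PUSH 10  [3, 10]
ADD      [13]
PUSH -8  [13, -8]
DIV      [-1]
PUSH -6  [-1, -6]
OVER     [-1, -6, -1]
ADD      [-1, -7]
SUB      [6]
NEG      [-6]
DUP      [-6, -6]
ADD      [-12]

-12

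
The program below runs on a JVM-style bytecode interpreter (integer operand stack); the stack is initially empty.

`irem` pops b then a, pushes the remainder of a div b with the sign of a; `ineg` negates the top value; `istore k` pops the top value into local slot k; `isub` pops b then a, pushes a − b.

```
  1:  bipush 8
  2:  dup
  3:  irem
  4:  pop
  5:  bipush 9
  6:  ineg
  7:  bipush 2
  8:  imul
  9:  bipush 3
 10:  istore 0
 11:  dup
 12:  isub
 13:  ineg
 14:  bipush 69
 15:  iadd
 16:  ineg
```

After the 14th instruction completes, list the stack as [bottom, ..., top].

[0, 69]

bipush 8  -> [8]
dup       -> [8, 8]
irem      -> [0]
pop       -> []
bipush 9  -> [9]
ineg      -> [-9]
bipush 2  -> [-9, 2]
imul      -> [-18]
bipush 3  -> [-18, 3]
istore 0  -> [-18]
dup       -> [-18, -18]
isub      -> [0]
ineg      -> [0]
bipush 69 -> [0, 69]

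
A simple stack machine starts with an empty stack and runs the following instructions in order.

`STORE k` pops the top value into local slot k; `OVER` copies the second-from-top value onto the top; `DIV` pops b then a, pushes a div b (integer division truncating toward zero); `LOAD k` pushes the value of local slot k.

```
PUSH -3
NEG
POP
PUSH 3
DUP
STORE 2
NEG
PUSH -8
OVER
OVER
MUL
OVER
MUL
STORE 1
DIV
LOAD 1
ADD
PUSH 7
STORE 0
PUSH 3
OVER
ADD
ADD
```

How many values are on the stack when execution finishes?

PUSH -3  -3
NEG      3
POP      (empty)
PUSH 3   3
DUP      3 3
STORE 2  3
NEG      -3
PUSH -8  -3 -8
OVER     -3 -8 -3
OVER     -3 -8 -3 -8
MUL      -3 -8 24
OVER     -3 -8 24 -8
MUL      -3 -8 -192
STORE 1  -3 -8
DIV      0
LOAD 1   0 -192
ADD      -192
PUSH 7   -192 7
STORE 0  -192
PUSH 3   -192 3
OVER     -192 3 -192
ADD      -192 -189
ADD      -381

1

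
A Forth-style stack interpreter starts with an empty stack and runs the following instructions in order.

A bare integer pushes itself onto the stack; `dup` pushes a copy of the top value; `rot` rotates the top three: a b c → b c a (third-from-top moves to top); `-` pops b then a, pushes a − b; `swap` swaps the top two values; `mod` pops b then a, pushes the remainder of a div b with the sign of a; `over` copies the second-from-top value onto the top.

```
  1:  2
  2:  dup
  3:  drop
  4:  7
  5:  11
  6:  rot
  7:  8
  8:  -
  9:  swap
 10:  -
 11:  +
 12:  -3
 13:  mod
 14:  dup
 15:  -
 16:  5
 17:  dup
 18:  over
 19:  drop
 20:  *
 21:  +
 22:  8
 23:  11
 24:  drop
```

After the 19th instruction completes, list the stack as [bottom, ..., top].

2     2
dup   2 2
drop  2
7     2 7
11    2 7 11
rot   7 11 2
8     7 11 2 8
-     7 11 -6
swap  7 -6 11
-     7 -17
+     -10
-3    -10 -3
mod   -1
dup   -1 -1
-     0
5     0 5
dup   0 5 5
over  0 5 5 5
drop  0 5 5

[0, 5, 5]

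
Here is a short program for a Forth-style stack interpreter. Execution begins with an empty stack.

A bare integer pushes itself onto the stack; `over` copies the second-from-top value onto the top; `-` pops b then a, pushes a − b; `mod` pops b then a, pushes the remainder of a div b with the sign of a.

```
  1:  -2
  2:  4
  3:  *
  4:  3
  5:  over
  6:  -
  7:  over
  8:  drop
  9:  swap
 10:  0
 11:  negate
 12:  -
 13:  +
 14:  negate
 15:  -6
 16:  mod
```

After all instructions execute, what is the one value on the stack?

-3

-2     -> [-2]
4      -> [-2, 4]
*      -> [-8]
3      -> [-8, 3]
over   -> [-8, 3, -8]
-      -> [-8, 11]
over   -> [-8, 11, -8]
drop   -> [-8, 11]
swap   -> [11, -8]
0      -> [11, -8, 0]
negate -> [11, -8, 0]
-      -> [11, -8]
+      -> [3]
negate -> [-3]
-6     -> [-3, -6]
mod    -> [-3]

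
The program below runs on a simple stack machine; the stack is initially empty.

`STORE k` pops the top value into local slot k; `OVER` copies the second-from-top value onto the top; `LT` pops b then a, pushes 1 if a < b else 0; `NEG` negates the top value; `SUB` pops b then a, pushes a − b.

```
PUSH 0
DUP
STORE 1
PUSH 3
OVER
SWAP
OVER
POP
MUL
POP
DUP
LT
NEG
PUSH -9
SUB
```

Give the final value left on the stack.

9

PUSH 0  -> [0]
DUP     -> [0, 0]
STORE 1 -> [0]
PUSH 3  -> [0, 3]
OVER    -> [0, 3, 0]
SWAP    -> [0, 0, 3]
OVER    -> [0, 0, 3, 0]
POP     -> [0, 0, 3]
MUL     -> [0, 0]
POP     -> [0]
DUP     -> [0, 0]
LT      -> [0]
NEG     -> [0]
PUSH -9 -> [0, -9]
SUB     -> [9]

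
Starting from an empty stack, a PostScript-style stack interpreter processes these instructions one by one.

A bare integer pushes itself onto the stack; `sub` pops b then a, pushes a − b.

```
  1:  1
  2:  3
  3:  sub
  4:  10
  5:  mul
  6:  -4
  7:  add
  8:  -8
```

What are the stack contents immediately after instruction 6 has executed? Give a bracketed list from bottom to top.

[-20, -4]

1    1
3    1 3
sub  -2
10   -2 10
mul  -20
-4   -20 -4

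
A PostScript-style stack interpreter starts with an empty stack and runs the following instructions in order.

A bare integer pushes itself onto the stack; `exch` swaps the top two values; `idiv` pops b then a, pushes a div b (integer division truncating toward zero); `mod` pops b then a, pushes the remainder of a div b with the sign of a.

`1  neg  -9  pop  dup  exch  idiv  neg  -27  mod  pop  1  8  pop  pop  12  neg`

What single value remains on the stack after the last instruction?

-12

1     [1]
neg   [-1]
-9    [-1, -9]
pop   [-1]
dup   [-1, -1]
exch  [-1, -1]
idiv  [1]
neg   [-1]
-27   [-1, -27]
mod   [-1]
pop   []
1     [1]
8     [1, 8]
pop   [1]
pop   []
12    [12]
neg   [-12]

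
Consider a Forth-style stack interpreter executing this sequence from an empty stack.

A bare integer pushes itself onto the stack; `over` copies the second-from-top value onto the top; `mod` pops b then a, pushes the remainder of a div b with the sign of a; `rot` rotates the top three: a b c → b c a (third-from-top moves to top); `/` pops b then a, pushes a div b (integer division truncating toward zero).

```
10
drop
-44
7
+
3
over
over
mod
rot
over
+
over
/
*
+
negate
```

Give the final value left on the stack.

35

10     : 10
drop   : (empty)
-44    : -44
7      : -44 7
+      : -37
3      : -37 3
over   : -37 3 -37
over   : -37 3 -37 3
mod    : -37 3 -1
rot    : 3 -1 -37
over   : 3 -1 -37 -1
+      : 3 -1 -38
over   : 3 -1 -38 -1
/      : 3 -1 38
*      : 3 -38
+      : -35
negate : 35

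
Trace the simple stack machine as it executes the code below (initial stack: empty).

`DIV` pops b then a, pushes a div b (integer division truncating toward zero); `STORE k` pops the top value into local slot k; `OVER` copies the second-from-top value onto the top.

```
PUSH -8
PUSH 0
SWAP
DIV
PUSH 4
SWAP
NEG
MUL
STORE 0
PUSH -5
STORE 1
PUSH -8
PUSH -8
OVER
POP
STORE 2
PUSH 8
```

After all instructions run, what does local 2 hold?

PUSH -8 → -8
PUSH 0  → -8 0
SWAP    → 0 -8
DIV     → 0
PUSH 4  → 0 4
SWAP    → 4 0
NEG     → 4 0
MUL     → 0
STORE 0 → (empty)
PUSH -5 → -5
STORE 1 → (empty)
PUSH -8 → -8
PUSH -8 → -8 -8
OVER    → -8 -8 -8
POP     → -8 -8
STORE 2 → -8
PUSH 8  → -8 8

-8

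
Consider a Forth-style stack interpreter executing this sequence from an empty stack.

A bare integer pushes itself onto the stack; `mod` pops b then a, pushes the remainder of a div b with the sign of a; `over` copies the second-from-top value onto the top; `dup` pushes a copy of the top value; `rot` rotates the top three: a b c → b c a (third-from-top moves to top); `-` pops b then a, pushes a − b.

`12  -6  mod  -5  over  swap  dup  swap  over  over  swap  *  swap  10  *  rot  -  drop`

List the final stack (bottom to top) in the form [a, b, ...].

[0, 0, 25]

12   : 12
-6   : 12 -6
mod  : 0
-5   : 0 -5
over : 0 -5 0
swap : 0 0 -5
dup  : 0 0 -5 -5
swap : 0 0 -5 -5
over : 0 0 -5 -5 -5
over : 0 0 -5 -5 -5 -5
swap : 0 0 -5 -5 -5 -5
*    : 0 0 -5 -5 25
swap : 0 0 -5 25 -5
10   : 0 0 -5 25 -5 10
*    : 0 0 -5 25 -50
rot  : 0 0 25 -50 -5
-    : 0 0 25 -45
drop : 0 0 25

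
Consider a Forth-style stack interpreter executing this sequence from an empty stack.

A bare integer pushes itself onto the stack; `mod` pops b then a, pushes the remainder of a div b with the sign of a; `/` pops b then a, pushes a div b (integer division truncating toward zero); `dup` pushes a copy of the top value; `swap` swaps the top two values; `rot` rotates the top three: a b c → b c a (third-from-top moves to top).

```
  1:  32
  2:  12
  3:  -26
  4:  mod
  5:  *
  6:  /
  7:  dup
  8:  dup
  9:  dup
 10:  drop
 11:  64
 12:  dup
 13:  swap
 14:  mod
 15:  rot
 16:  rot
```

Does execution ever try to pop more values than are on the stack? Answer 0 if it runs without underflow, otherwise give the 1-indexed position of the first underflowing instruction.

32  : 32
12  : 32 12
-26 : 32 12 -26
mod : 32 12
*   : 384
/  — needs 2 operands, stack has 1 → underflow

6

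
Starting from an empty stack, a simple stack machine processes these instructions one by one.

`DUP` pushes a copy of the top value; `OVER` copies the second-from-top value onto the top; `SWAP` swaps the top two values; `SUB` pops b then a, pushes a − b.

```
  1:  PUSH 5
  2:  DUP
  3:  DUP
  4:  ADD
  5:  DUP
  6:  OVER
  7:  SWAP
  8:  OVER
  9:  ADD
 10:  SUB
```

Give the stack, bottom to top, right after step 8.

[5, 10, 10, 10, 10]

PUSH 5 → [5]
DUP    → [5, 5]
DUP    → [5, 5, 5]
ADD    → [5, 10]
DUP    → [5, 10, 10]
OVER   → [5, 10, 10, 10]
SWAP   → [5, 10, 10, 10]
OVER   → [5, 10, 10, 10, 10]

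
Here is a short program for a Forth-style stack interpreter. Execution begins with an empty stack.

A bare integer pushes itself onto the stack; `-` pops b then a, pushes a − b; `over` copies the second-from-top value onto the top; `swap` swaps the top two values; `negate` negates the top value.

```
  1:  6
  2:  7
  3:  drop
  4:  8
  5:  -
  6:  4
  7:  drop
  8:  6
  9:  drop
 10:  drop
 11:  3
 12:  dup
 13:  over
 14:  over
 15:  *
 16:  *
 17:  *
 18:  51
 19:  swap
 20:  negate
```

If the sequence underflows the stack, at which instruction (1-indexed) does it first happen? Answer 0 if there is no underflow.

6       [6]
7       [6, 7]
drop    [6]
8       [6, 8]
-       [-2]
4       [-2, 4]
drop    [-2]
6       [-2, 6]
drop    [-2]
drop    []
3       [3]
dup     [3, 3]
over    [3, 3, 3]
over    [3, 3, 3, 3]
*       [3, 3, 9]
*       [3, 27]
*       [81]
51      [81, 51]
swap    [51, 81]
negate  [51, -81]

0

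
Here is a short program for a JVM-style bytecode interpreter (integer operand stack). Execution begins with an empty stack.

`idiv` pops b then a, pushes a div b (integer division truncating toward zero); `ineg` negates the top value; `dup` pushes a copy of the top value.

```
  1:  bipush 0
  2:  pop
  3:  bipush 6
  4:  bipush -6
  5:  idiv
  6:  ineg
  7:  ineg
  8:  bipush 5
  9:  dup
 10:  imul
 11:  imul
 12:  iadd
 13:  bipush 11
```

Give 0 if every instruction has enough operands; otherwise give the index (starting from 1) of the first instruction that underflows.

bipush 0  → 0
pop       → (empty)
bipush 6  → 6
bipush -6 → 6 -6
idiv      → -1
ineg      → 1
ineg      → -1
bipush 5  → -1 5
dup       → -1 5 5
imul      → -1 25
imul      → -25
iadd  — needs 2 operands, stack has 1 → underflow

12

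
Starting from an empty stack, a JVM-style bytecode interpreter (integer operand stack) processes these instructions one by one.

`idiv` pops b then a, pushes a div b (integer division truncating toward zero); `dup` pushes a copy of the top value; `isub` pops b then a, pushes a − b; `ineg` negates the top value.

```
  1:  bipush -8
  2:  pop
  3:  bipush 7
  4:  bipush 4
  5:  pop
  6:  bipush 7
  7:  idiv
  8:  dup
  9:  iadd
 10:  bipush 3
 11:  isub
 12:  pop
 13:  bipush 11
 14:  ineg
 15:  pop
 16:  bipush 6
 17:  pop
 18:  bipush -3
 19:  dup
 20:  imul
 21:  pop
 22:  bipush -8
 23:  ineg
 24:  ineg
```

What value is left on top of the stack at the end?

-8

bipush -8 -> [-8]
pop       -> []
bipush 7  -> [7]
bipush 4  -> [7, 4]
pop       -> [7]
bipush 7  -> [7, 7]
idiv      -> [1]
dup       -> [1, 1]
iadd      -> [2]
bipush 3  -> [2, 3]
isub      -> [-1]
pop       -> []
bipush 11 -> [11]
ineg      -> [-11]
pop       -> []
bipush 6  -> [6]
pop       -> []
bipush -3 -> [-3]
dup       -> [-3, -3]
imul      -> [9]
pop       -> []
bipush -8 -> [-8]
ineg      -> [8]
ineg      -> [-8]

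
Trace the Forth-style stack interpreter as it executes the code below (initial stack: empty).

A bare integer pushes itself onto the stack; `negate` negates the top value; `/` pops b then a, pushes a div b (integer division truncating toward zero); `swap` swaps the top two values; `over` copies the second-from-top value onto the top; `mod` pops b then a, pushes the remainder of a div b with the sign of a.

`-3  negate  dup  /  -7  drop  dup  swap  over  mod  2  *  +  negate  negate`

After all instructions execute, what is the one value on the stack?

1

-3      -3
negate  3
dup     3 3
/       1
-7      1 -7
drop    1
dup     1 1
swap    1 1
over    1 1 1
mod     1 0
2       1 0 2
*       1 0
+       1
negate  -1
negate  1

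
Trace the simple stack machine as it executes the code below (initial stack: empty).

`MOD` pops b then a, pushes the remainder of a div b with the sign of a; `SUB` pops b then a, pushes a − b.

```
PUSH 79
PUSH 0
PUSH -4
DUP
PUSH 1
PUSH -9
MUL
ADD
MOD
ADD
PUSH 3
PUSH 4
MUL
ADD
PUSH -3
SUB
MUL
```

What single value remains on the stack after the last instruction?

PUSH 79 : [79]
PUSH 0  : [79, 0]
PUSH -4 : [79, 0, -4]
DUP     : [79, 0, -4, -4]
PUSH 1  : [79, 0, -4, -4, 1]
PUSH -9 : [79, 0, -4, -4, 1, -9]
MUL     : [79, 0, -4, -4, -9]
ADD     : [79, 0, -4, -13]
MOD     : [79, 0, -4]
ADD     : [79, -4]
PUSH 3  : [79, -4, 3]
PUSH 4  : [79, -4, 3, 4]
MUL     : [79, -4, 12]
ADD     : [79, 8]
PUSH -3 : [79, 8, -3]
SUB     : [79, 11]
MUL     : [869]

869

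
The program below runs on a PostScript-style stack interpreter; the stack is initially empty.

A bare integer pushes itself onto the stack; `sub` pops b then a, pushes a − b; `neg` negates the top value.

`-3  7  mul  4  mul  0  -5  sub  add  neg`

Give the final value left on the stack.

-3  : [-3]
7   : [-3, 7]
mul : [-21]
4   : [-21, 4]
mul : [-84]
0   : [-84, 0]
-5  : [-84, 0, -5]
sub : [-84, 5]
add : [-79]
neg : [79]

79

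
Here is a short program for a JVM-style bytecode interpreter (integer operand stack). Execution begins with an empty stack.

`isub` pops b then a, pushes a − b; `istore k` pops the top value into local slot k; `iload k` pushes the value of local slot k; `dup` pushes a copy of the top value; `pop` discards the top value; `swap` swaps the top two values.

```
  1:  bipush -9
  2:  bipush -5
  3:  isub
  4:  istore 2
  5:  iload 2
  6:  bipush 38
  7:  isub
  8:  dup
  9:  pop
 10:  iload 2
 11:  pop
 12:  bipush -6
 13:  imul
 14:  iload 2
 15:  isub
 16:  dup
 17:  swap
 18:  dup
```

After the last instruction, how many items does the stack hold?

bipush -9  -9
bipush -5  -9 -5
isub       -4
istore 2   (empty)
iload 2    -4
bipush 38  -4 38
isub       -42
dup        -42 -42
pop        -42
iload 2    -42 -4
pop        -42
bipush -6  -42 -6
imul       252
iload 2    252 -4
isub       256
dup        256 256
swap       256 256
dup        256 256 256

3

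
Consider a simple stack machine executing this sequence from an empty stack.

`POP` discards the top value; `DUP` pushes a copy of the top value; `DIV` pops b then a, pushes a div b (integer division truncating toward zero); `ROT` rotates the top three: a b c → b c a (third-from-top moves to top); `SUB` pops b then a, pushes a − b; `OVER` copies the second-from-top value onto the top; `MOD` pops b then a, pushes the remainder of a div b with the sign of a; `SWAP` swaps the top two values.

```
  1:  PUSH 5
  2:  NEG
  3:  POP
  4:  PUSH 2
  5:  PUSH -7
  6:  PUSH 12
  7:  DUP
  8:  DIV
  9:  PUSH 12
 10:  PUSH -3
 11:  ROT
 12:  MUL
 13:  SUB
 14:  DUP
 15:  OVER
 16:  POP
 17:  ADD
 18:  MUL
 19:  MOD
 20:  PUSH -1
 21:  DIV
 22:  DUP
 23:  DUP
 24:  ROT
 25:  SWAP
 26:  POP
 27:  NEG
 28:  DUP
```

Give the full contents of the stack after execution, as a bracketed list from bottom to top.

[-2, 2, 2]

PUSH 5  : 5
NEG     : -5
POP     : (empty)
PUSH 2  : 2
PUSH -7 : 2 -7
PUSH 12 : 2 -7 12
DUP     : 2 -7 12 12
DIV     : 2 -7 1
PUSH 12 : 2 -7 1 12
PUSH -3 : 2 -7 1 12 -3
ROT     : 2 -7 12 -3 1
MUL     : 2 -7 12 -3
SUB     : 2 -7 15
DUP     : 2 -7 15 15
OVER    : 2 -7 15 15 15
POP     : 2 -7 15 15
ADD     : 2 -7 30
MUL     : 2 -210
MOD     : 2
PUSH -1 : 2 -1
DIV     : -2
DUP     : -2 -2
DUP     : -2 -2 -2
ROT     : -2 -2 -2
SWAP    : -2 -2 -2
POP     : -2 -2
NEG     : -2 2
DUP     : -2 2 2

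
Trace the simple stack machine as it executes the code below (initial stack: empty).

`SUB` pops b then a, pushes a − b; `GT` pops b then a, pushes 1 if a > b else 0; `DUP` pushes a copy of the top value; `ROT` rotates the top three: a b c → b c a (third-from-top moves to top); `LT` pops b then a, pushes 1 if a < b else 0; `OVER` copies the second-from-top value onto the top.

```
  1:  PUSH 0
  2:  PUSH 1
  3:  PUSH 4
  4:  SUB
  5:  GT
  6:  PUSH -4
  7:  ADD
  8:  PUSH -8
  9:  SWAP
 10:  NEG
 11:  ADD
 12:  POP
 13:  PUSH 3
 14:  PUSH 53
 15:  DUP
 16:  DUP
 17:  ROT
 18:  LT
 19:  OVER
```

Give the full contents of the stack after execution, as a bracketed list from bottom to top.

PUSH 0  → [0]
PUSH 1  → [0, 1]
PUSH 4  → [0, 1, 4]
SUB     → [0, -3]
GT      → [1]
PUSH -4 → [1, -4]
ADD     → [-3]
PUSH -8 → [-3, -8]
SWAP    → [-8, -3]
NEG     → [-8, 3]
ADD     → [-5]
POP     → []
PUSH 3  → [3]
PUSH 53 → [3, 53]
DUP     → [3, 53, 53]
DUP     → [3, 53, 53, 53]
ROT     → [3, 53, 53, 53]
LT      → [3, 53, 0]
OVER    → [3, 53, 0, 53]

[3, 53, 0, 53]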